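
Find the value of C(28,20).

C(28,20) = C(28,8) by symmetry.
C(28,8) = (28·27·26·25·24·23·22·21) / 8! = 125318793600 / 40320 = 3108105.

3108105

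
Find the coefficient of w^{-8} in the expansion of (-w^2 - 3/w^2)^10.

262440

General term: C(10,j)·(-w^2)^j·(-3/w^2)^(10-j), with w-exponent 2j − 2(10−j) = 4j − 20.
Set 4j − 20 = -8: j = 3.
C(10,3) = 120; (-1)^3 = -1; (-3)^7 = -2187.
Coefficient = 120 · (-1) · (-2187) = 262440.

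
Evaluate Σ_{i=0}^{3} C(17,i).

1 + 17 + 136 + 680 = 834.

834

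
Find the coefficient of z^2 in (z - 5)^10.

The general term is C(10,j)·(z)^j·(-5)^(10-j); the z^2 term has j = 2.
C(10,2) = 45.
Coefficient = C(10,2) · (-5)^8 = 45 · 390625 = 17578125.

17578125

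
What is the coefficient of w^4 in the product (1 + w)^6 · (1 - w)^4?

2

Coefficient of w^4 = Σ_{j} C(6,j)·1^j·C(4,4-j)·(-1)^(4-j) for j from 0 to 4.
= 1 + (-24) + 90 + (-80) + 15 = 2.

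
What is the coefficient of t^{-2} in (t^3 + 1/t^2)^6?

15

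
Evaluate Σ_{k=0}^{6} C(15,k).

1 + 15 + 105 + 455 + 1365 + 3003 + 5005 = 9949.

9949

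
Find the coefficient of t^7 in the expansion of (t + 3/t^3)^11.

33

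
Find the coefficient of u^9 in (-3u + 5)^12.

-541282500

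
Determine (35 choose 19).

4059928950

C(35,19) = C(35,16) by symmetry.
C(35,16) = (35·34·33·32·31·30·29·28·27·26·25·24·23·22·21·20) / 16! = 84945040381058457600000 / 20922789888000 = 4059928950.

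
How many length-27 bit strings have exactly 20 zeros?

Choose the 20 positions: C(27,20) = 888030.

888030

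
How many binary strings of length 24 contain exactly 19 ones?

Choose the 19 positions: C(24,19) = 42504.

42504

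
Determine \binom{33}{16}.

1166803110

C(33,16) = (33·32·31·30·29·28·27·26·25·24·23·22·21·20·19·18) / 16! = 24412776311194951680000 / 20922789888000 = 1166803110.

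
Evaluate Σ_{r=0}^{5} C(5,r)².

Σ C(5,r)² is the coefficient of x^5 in (1+x)^5(1+x)^5 = (1+x)^10, i.e. C(10,5) = 252.

252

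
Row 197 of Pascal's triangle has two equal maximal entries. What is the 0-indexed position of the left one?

For odd n = 197, C(197,m) peaks at m = (n−1)/2 and (n+1)/2; the smaller is 98.

98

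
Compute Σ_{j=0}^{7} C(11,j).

1816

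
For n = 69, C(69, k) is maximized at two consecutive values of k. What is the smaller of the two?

34

For odd n = 69, C(69,k) peaks at k = (n−1)/2 and (n+1)/2; the smaller is 34.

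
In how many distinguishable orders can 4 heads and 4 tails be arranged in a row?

Choose positions for the heads: C(8,4) = 70.

70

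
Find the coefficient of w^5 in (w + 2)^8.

The general term is C(8,j)·(w)^j·(2)^(8-j); the w^5 term has j = 5.
C(8,5) = 56.
Coefficient = C(8,5) · 2^3 = 56 · 8 = 448.

448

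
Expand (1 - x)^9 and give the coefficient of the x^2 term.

The general term is C(9,j)·(1)^j·(-x)^(9-j); the x^2 term has j = 7.
C(9,7) = 36.
Coefficient = C(9,7) = 36.

36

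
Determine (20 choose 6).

38760

C(20,6) = (20·19·18·17·16·15) / 6! = 27907200 / 720 = 38760.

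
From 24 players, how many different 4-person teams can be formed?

10626

This is C(24,4) = 10626.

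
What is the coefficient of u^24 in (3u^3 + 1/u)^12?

General term: C(12,j)·(3u^3)^j·(1/u)^(12-j), with u-exponent 3j − 1(12−j) = 4j − 12.
Set 4j − 12 = 24: j = 9.
C(12,9) = 220; 3^9 = 19683; 1^3 = 1.
Coefficient = 220 · 19683 · 1 = 4330260.

4330260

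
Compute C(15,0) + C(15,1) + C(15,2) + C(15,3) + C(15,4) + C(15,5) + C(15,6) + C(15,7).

1 + 15 + 105 + 455 + 1365 + 3003 + 5005 + 6435 = 16384.

16384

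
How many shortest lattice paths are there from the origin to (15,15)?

155117520

Each path is a sequence of 30 steps with 15 rights: C(30,15) = 155117520.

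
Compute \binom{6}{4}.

15

C(6,4) = C(6,2) by symmetry.
C(6,2) = (6·5) / 2! = 30 / 2 = 15.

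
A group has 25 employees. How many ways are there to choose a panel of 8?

This is C(25,8) = 1081575.

1081575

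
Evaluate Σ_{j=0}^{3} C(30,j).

4526

1 + 30 + 435 + 4060 = 4526.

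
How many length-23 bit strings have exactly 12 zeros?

1352078

Choose the 12 positions: C(23,12) = 1352078.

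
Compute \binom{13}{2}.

78

C(13,2) = (13·12) / 2! = 156 / 2 = 78.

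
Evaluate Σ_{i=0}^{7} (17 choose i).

1 + 17 + 136 + 680 + 2380 + 6188 + 12376 + 19448 = 41226.

41226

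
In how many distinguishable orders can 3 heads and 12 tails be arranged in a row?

Choose positions for the heads: C(15,3) = 455.

455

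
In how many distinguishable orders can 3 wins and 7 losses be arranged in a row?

120

Choose positions for the wins: C(10,3) = 120.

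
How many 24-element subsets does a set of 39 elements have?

25140840660

C(39,24) = C(39,15) by symmetry.
C(39,15) = (39·38·37·36·35·34·33·32·31·30·29·28·27·26·25) / 15! = 32876032921054202880000 / 1307674368000 = 25140840660.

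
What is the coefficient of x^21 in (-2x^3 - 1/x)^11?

General term: C(11,j)·(-2x^3)^j·(-1/x)^(11-j), with x-exponent 3j − 1(11−j) = 4j − 11.
Set 4j − 11 = 21: j = 8.
C(11,8) = 165; (-2)^8 = 256; (-1)^3 = -1.
Coefficient = 165 · 256 · (-1) = -42240.

-42240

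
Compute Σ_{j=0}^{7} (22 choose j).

1 + 22 + 231 + 1540 + 7315 + 26334 + 74613 + 170544 = 280600.

280600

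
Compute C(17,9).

24310

C(17,9) = C(17,8) by symmetry.
C(17,8) = (17·16·15·14·13·12·11·10) / 8! = 980179200 / 40320 = 24310.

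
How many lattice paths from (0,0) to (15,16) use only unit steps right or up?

300540195

Each path is a sequence of 31 steps with 15 rights: C(31,15) = 300540195.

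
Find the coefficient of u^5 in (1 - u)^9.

-126

The general term is C(9,j)·(1)^j·(-u)^(9-j); the u^5 term has j = 4.
C(9,4) = 126.
Coefficient = C(9,4) · (-1)^5 = 126 · (-1) = -126.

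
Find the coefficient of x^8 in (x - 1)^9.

-9

The general term is C(9,j)·(x)^j·(-1)^(9-j); the x^8 term has j = 8.
C(9,8) = 9.
Coefficient = C(9,8) · (-1)^1 = 9 · (-1) = -9.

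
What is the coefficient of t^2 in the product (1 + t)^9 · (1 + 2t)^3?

102

Coefficient of t^2 = Σ_{j} C(9,j)·1^j·C(3,2-j)·2^(2-j) for j from 0 to 2.
= 12 + 54 + 36 = 102.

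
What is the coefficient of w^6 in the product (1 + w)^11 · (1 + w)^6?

Coefficient of w^6 = Σ_{j} C(11,j)·C(6,6-j) for j from 0 to 6.
= 1 + 66 + 825 + 3300 + 4950 + 2772 + 462 = 12376.

12376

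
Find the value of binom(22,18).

7315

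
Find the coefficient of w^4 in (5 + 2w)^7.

The general term is C(7,j)·(5)^j·(2w)^(7-j); the w^4 term has j = 3.
C(7,3) = 35.
Coefficient = C(7,3) · 5^3 · 2^4 = 35 · 125 · 16 = 70000.

70000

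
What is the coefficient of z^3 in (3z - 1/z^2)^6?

-1458

General term: C(6,j)·(3z)^j·(-1/z^2)^(6-j), with z-exponent 1j − 2(6−j) = 3j − 12.
Set 3j − 12 = 3: j = 5.
C(6,5) = 6; 3^5 = 243; (-1)^1 = -1.
Coefficient = 6 · 243 · (-1) = -1458.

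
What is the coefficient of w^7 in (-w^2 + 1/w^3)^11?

165

General term: C(11,j)·(-w^2)^j·(1/w^3)^(11-j), with w-exponent 2j − 3(11−j) = 5j − 33.
Set 5j − 33 = 7: j = 8.
C(11,8) = 165; (-1)^8 = 1; 1^3 = 1.
Coefficient = 165 · 1 · 1 = 165.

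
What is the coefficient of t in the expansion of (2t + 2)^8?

2048

The general term is C(8,j)·(2t)^j·(2)^(8-j); the t^1 term has j = 1.
C(8,1) = 8.
Coefficient = C(8,1) · 2^1 · 2^7 = 8 · 2 · 128 = 2048.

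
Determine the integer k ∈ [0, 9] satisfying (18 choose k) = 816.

C(18,k) increases on 0 ≤ k ≤ 9. C(18,2) = 153 and C(18,3) = 816, so k = 3.

3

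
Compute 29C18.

C(29,18) = C(29,11) by symmetry.
C(29,11) = (29·28·27·26·25·24·23·22·21·20·19) / 11! = 1381013105472000 / 39916800 = 34597290.

34597290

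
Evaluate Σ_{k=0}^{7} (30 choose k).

2804012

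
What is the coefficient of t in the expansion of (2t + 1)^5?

The general term is C(5,j)·(2t)^j·(1)^(5-j); the t^1 term has j = 1.
C(5,1) = 5.
Coefficient = C(5,1) · 2^1 = 5 · 2 = 10.

10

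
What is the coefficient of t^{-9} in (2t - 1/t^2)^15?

823680

General term: C(15,j)·(2t)^j·(-1/t^2)^(15-j), with t-exponent 1j − 2(15−j) = 3j − 30.
Set 3j − 30 = -9: j = 7.
C(15,7) = 6435; 2^7 = 128; (-1)^8 = 1.
Coefficient = 6435 · 128 · 1 = 823680.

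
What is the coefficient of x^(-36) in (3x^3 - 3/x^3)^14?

-66961566

General term: C(14,j)·(3x^3)^j·(-3/x^3)^(14-j), with x-exponent 3j − 3(14−j) = 6j − 42.
Set 6j − 42 = -36: j = 1.
C(14,1) = 14; 3^1 = 3; (-3)^13 = -1594323.
Coefficient = 14 · 3 · (-1594323) = -66961566.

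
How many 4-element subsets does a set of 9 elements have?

C(9,4) = (9·8·7·6) / 4! = 3024 / 24 = 126.

126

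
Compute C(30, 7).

2035800

C(30,7) = (30·29·28·27·26·25·24) / 7! = 10260432000 / 5040 = 2035800.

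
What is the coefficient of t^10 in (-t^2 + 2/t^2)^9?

General term: C(9,j)·(-t^2)^j·(2/t^2)^(9-j), with t-exponent 2j − 2(9−j) = 4j − 18.
Set 4j − 18 = 10: j = 7.
C(9,7) = 36; (-1)^7 = -1; 2^2 = 4.
Coefficient = 36 · (-1) · 4 = -144.

-144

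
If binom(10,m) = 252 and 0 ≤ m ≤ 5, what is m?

C(10,m) increases on 0 ≤ m ≤ 5. C(10,4) = 210 and C(10,5) = 252, so m = 5.

5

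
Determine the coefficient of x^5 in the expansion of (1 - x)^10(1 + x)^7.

Coefficient of x^5 = Σ_{j} C(10,j)·(-1)^j·C(7,5-j)·1^(5-j) for j from 0 to 5.
= 21 + (-350) + 1575 + (-2520) + 1470 + (-252) = -56.

-56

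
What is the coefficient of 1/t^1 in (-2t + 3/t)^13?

General term: C(13,j)·(-2t)^j·(3/t)^(13-j), with t-exponent 1j − 1(13−j) = 2j − 13.
Set 2j − 13 = -1: j = 6.
C(13,6) = 1716; (-2)^6 = 64; 3^7 = 2187.
Coefficient = 1716 · 64 · 2187 = 240185088.

240185088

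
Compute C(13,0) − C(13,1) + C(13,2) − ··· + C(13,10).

66

The partial alternating sum Σ_{k=0}^{10} (−1)^k C(13,k) = (−1)^10 C(12,10) = 66.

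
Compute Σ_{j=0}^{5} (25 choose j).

1 + 25 + 300 + 2300 + 12650 + 53130 = 68406.

68406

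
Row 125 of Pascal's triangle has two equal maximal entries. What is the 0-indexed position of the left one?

62

For odd n = 125, C(125,k) peaks at k = (n−1)/2 and (n+1)/2; the smaller is 62.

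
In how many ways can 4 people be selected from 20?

4845

This is C(20,4) = 4845.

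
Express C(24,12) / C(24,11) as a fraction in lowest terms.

13/12

C(n,k+1)/C(n,k) = (n−k)/(k+1) = (24−11)/(11+1) = 13/12.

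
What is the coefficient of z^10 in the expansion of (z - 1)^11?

The general term is C(11,j)·(z)^j·(-1)^(11-j); the z^10 term has j = 10.
C(11,10) = 11.
Coefficient = C(11,10) · (-1)^1 = 11 · (-1) = -11.

-11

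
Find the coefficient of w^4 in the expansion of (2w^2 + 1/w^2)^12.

101376

General term: C(12,j)·(2w^2)^j·(1/w^2)^(12-j), with w-exponent 2j − 2(12−j) = 4j − 24.
Set 4j − 24 = 4: j = 7.
C(12,7) = 792; 2^7 = 128; 1^5 = 1.
Coefficient = 792 · 128 · 1 = 101376.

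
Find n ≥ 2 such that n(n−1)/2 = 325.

26

n(n−1)/2 = 325 ⇒ n(n−1) = 650. Since 26·25 = 650, n = 26.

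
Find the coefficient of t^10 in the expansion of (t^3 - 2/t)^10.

General term: C(10,j)·(t^3)^j·(-2/t)^(10-j), with t-exponent 3j − 1(10−j) = 4j − 10.
Set 4j − 10 = 10: j = 5.
C(10,5) = 252; 1^5 = 1; (-2)^5 = -32.
Coefficient = 252 · 1 · (-32) = -8064.

-8064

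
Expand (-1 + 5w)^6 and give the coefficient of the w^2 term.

The general term is C(6,j)·(-1)^j·(5w)^(6-j); the w^2 term has j = 4.
C(6,4) = 15.
Coefficient = C(6,4) · 5^2 = 15 · 25 = 375.

375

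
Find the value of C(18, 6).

C(18,6) = (18·17·16·15·14·13) / 6! = 13366080 / 720 = 18564.

18564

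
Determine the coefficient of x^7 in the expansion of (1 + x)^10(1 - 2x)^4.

Coefficient of x^7 = Σ_{j} C(10,j)·1^j·C(4,7-j)·(-2)^(7-j) for j from 3 to 7.
= 1920 + (-6720) + 6048 + (-1680) + 120 = -312.

-312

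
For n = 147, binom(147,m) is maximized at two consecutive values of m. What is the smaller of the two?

73

For odd n = 147, C(147,m) peaks at m = (n−1)/2 and (n+1)/2; the smaller is 73.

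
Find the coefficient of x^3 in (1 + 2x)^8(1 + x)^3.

Coefficient of x^3 = Σ_{j} C(8,j)·2^j·C(3,3-j)·1^(3-j) for j from 0 to 3.
= 1 + 48 + 336 + 448 = 833.

833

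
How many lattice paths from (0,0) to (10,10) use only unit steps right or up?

184756

Each path is a sequence of 20 steps with 10 rights: C(20,10) = 184756.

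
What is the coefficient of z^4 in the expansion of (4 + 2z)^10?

13762560

The general term is C(10,j)·(4)^j·(2z)^(10-j); the z^4 term has j = 6.
C(10,6) = 210.
Coefficient = C(10,6) · 4^6 · 2^4 = 210 · 4096 · 16 = 13762560.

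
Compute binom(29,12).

51895935

C(29,12) = (29·28·27·26·25·24·23·22·21·20·19·18) / 12! = 24858235898496000 / 479001600 = 51895935.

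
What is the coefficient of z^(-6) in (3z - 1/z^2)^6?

General term: C(6,j)·(3z)^j·(-1/z^2)^(6-j), with z-exponent 1j − 2(6−j) = 3j − 12.
Set 3j − 12 = -6: j = 2.
C(6,2) = 15; 3^2 = 9; (-1)^4 = 1.
Coefficient = 15 · 9 · 1 = 135.

135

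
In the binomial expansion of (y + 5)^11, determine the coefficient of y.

The general term is C(11,j)·(y)^j·(5)^(11-j); the y^1 term has j = 1.
C(11,1) = 11.
Coefficient = C(11,1) · 5^10 = 11 · 9765625 = 107421875.

107421875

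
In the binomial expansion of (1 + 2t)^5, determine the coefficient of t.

The general term is C(5,j)·(1)^j·(2t)^(5-j); the t^1 term has j = 4.
C(5,4) = 5.
Coefficient = C(5,4) · 2^1 = 5 · 2 = 10.

10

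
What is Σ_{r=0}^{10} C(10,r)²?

Σ C(10,r)² is the coefficient of x^10 in (1+x)^10(1+x)^10 = (1+x)^20, i.e. C(20,10) = 184756.

184756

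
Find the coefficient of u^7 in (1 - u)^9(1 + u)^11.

-168

Coefficient of u^7 = Σ_{j} C(9,j)·(-1)^j·C(11,7-j)·1^(7-j) for j from 0 to 7.
= 330 + (-4158) + 16632 + (-27720) + 20790 + (-6930) + 924 + (-36) = -168.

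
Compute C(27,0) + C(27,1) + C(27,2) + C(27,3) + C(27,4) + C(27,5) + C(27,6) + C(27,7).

1 + 27 + 351 + 2925 + 17550 + 80730 + 296010 + 888030 = 1285624.

1285624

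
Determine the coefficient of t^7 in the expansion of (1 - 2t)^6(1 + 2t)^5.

1280

Coefficient of t^7 = Σ_{j} C(6,j)·(-2)^j·C(5,7-j)·2^(7-j) for j from 2 to 6.
= 1920 + (-12800) + 19200 + (-7680) + 640 = 1280.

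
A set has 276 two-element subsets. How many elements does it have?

24

n(n−1)/2 = 276 ⇒ n(n−1) = 552. Since 24·23 = 552, n = 24.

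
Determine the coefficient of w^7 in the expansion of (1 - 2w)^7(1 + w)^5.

-324

Coefficient of w^7 = Σ_{j} C(7,j)·(-2)^j·C(5,7-j)·1^(7-j) for j from 2 to 7.
= 84 + (-1400) + 5600 + (-6720) + 2240 + (-128) = -324.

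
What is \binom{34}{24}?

131128140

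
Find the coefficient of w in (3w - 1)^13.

39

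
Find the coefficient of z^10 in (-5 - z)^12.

1650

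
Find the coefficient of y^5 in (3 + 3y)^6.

4374

The general term is C(6,j)·(3)^j·(3y)^(6-j); the y^5 term has j = 1.
C(6,1) = 6.
Coefficient = C(6,1) · 3^1 · 3^5 = 6 · 3 · 243 = 4374.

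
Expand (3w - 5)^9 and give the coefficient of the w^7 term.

The general term is C(9,j)·(3w)^j·(-5)^(9-j); the w^7 term has j = 7.
C(9,7) = 36.
Coefficient = C(9,7) · 3^7 · (-5)^2 = 36 · 2187 · 25 = 1968300.

1968300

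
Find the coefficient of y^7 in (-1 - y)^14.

3432

The general term is C(14,j)·(-1)^j·(-y)^(14-j); the y^7 term has j = 7.
C(14,7) = 3432.
Coefficient = C(14,7) · (-1)^7 · (-1)^7 = 3432 · (-1) · (-1) = 3432.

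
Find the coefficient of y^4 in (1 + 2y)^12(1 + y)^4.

Coefficient of y^4 = Σ_{j} C(12,j)·2^j·C(4,4-j)·1^(4-j) for j from 0 to 4.
= 1 + 96 + 1584 + 7040 + 7920 = 16641.

16641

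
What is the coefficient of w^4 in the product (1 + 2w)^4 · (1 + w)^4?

321

Coefficient of w^4 = Σ_{j} C(4,j)·2^j·C(4,4-j)·1^(4-j) for j from 0 to 4.
= 1 + 32 + 144 + 128 + 16 = 321.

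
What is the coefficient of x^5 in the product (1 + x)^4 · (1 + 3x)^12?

Coefficient of x^5 = Σ_{j} C(4,j)·1^j·C(12,5-j)·3^(5-j) for j from 0 to 4.
= 192456 + 160380 + 35640 + 2376 + 36 = 390888.

390888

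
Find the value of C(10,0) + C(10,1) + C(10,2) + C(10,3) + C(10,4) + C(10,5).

1 + 10 + 45 + 120 + 210 + 252 = 638.

638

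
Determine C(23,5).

C(23,5) = (23·22·21·20·19) / 5! = 4037880 / 120 = 33649.

33649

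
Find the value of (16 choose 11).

C(16,11) = C(16,5) by symmetry.
C(16,5) = (16·15·14·13·12) / 5! = 524160 / 120 = 4368.

4368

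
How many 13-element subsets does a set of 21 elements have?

203490

C(21,13) = C(21,8) by symmetry.
C(21,8) = (21·20·19·18·17·16·15·14) / 8! = 8204716800 / 40320 = 203490.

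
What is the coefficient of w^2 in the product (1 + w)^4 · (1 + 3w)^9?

438

Coefficient of w^2 = Σ_{j} C(4,j)·1^j·C(9,2-j)·3^(2-j) for j from 0 to 2.
= 324 + 108 + 6 = 438.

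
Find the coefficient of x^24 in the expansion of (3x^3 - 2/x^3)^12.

General term: C(12,j)·(3x^3)^j·(-2/x^3)^(12-j), with x-exponent 3j − 3(12−j) = 6j − 36.
Set 6j − 36 = 24: j = 10.
C(12,10) = 66; 3^10 = 59049; (-2)^2 = 4.
Coefficient = 66 · 59049 · 4 = 15588936.

15588936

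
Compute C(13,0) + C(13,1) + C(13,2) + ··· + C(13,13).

8192

The entries of row 13 sum to 2^13 = 8192.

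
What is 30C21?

14307150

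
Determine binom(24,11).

2496144

C(24,11) = (24·23·22·21·20·19·18·17·16·15·14) / 11! = 99638080819200 / 39916800 = 2496144.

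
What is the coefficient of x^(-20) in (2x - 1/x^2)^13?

-312

General term: C(13,j)·(2x)^j·(-1/x^2)^(13-j), with x-exponent 1j − 2(13−j) = 3j − 26.
Set 3j − 26 = -20: j = 2.
C(13,2) = 78; 2^2 = 4; (-1)^11 = -1.
Coefficient = 78 · 4 · (-1) = -312.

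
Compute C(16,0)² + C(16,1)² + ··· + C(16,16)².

Σ C(16,r)² is the coefficient of x^16 in (1+x)^16(1+x)^16 = (1+x)^32, i.e. C(32,16) = 601080390.

601080390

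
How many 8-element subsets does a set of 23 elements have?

490314

C(23,8) = (23·22·21·20·19·18·17·16) / 8! = 19769460480 / 40320 = 490314.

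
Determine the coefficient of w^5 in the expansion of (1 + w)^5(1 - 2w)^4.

-39

Coefficient of w^5 = Σ_{j} C(5,j)·1^j·C(4,5-j)·(-2)^(5-j) for j from 1 to 5.
= 80 + (-320) + 240 + (-40) + 1 = -39.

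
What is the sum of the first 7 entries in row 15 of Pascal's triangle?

9949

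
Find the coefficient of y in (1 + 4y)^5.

The general term is C(5,j)·(1)^j·(4y)^(5-j); the y^1 term has j = 4.
C(5,4) = 5.
Coefficient = C(5,4) · 4^1 = 5 · 4 = 20.

20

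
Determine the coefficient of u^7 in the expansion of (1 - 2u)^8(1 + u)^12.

Coefficient of u^7 = Σ_{j} C(8,j)·(-2)^j·C(12,7-j)·1^(7-j) for j from 0 to 7.
= 792 + (-14784) + 88704 + (-221760) + 246400 + (-118272) + 21504 + (-1024) = 1560.

1560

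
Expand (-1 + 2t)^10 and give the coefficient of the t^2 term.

180

The general term is C(10,j)·(-1)^j·(2t)^(10-j); the t^2 term has j = 8.
C(10,8) = 45.
Coefficient = C(10,8) · 2^2 = 45 · 4 = 180.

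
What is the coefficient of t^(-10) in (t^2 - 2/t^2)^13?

-366080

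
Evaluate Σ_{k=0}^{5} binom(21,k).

1 + 21 + 210 + 1330 + 5985 + 20349 = 27896.

27896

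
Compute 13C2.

78

C(13,2) = (13·12) / 2! = 156 / 2 = 78.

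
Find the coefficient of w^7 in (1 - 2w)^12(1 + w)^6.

Coefficient of w^7 = Σ_{j} C(12,j)·(-2)^j·C(6,7-j)·1^(7-j) for j from 1 to 7.
= (-24) + 1584 + (-26400) + 158400 + (-380160) + 354816 + (-101376) = 6840.

6840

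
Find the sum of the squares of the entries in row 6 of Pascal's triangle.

Σ C(6,k)² is the coefficient of x^6 in (1+x)^6(1+x)^6 = (1+x)^12, i.e. C(12,6) = 924.

924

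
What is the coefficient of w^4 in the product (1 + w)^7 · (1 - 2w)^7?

-91

Coefficient of w^4 = Σ_{j} C(7,j)·1^j·C(7,4-j)·(-2)^(4-j) for j from 0 to 4.
= 560 + (-1960) + 1764 + (-490) + 35 = -91.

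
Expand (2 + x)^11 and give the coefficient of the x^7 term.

5280

The general term is C(11,j)·(2)^j·(x)^(11-j); the x^7 term has j = 4.
C(11,4) = 330.
Coefficient = C(11,4) · 2^4 = 330 · 16 = 5280.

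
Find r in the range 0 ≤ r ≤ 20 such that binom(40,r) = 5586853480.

12

C(40,r) increases on 0 ≤ r ≤ 20. C(40,11) = 2311801440 and C(40,12) = 5586853480, so r = 12.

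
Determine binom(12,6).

924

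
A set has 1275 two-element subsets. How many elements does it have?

51

n(n−1)/2 = 1275 ⇒ n(n−1) = 2550. Since 51·50 = 2550, n = 51.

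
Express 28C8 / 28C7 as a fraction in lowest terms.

21/8

C(n,k+1)/C(n,k) = (n−k)/(k+1) = (28−7)/(7+1) = 21/8.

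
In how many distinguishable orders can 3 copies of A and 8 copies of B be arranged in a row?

165

Choose positions for the A's: C(11,3) = 165.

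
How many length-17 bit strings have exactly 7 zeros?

19448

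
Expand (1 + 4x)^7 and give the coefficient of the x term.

28

The general term is C(7,j)·(1)^j·(4x)^(7-j); the x^1 term has j = 6.
C(7,6) = 7.
Coefficient = C(7,6) · 4^1 = 7 · 4 = 28.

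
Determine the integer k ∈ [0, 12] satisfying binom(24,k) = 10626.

4

C(24,k) increases on 0 ≤ k ≤ 12. C(24,3) = 2024 and C(24,4) = 10626, so k = 4.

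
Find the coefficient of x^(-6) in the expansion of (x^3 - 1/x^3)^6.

15

General term: C(6,j)·(x^3)^j·(-1/x^3)^(6-j), with x-exponent 3j − 3(6−j) = 6j − 18.
Set 6j − 18 = -6: j = 2.
C(6,2) = 15; 1^2 = 1; (-1)^4 = 1.
Coefficient = 15 · 1 · 1 = 15.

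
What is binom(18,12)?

18564

C(18,12) = C(18,6) by symmetry.
C(18,6) = (18·17·16·15·14·13) / 6! = 13366080 / 720 = 18564.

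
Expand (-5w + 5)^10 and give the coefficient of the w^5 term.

-2460937500

The general term is C(10,j)·(-5w)^j·(5)^(10-j); the w^5 term has j = 5.
C(10,5) = 252.
Coefficient = C(10,5) · (-5)^5 · 5^5 = 252 · (-3125) · 3125 = -2460937500.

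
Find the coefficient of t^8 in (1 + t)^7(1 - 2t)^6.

Coefficient of t^8 = Σ_{j} C(7,j)·1^j·C(6,8-j)·(-2)^(8-j) for j from 2 to 7.
= 1344 + (-6720) + 8400 + (-3360) + 420 + (-12) = 72.

72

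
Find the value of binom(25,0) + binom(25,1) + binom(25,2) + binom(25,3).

1 + 25 + 300 + 2300 = 2626.

2626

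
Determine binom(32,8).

C(32,8) = (32·31·30·29·28·27·26·25) / 8! = 424097856000 / 40320 = 10518300.

10518300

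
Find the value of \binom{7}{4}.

35

C(7,4) = C(7,3) by symmetry.
C(7,3) = (7·6·5) / 3! = 210 / 6 = 35.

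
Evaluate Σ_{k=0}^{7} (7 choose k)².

3432

By Vandermonde's identity, Σ C(7,k)² = C(14,7) = 3432.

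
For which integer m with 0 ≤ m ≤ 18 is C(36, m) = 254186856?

C(36,m) increases on 0 ≤ m ≤ 18. C(36,9) = 94143280 and C(36,10) = 254186856, so m = 10.

10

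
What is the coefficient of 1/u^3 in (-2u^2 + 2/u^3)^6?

-1280

General term: C(6,j)·(-2u^2)^j·(2/u^3)^(6-j), with u-exponent 2j − 3(6−j) = 5j − 18.
Set 5j − 18 = -3: j = 3.
C(6,3) = 20; (-2)^3 = -8; 2^3 = 8.
Coefficient = 20 · (-8) · 8 = -1280.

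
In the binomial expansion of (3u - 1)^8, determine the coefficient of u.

-24

The general term is C(8,j)·(3u)^j·(-1)^(8-j); the u^1 term has j = 1.
C(8,1) = 8.
Coefficient = C(8,1) · 3^1 · (-1)^7 = 8 · 3 · (-1) = -24.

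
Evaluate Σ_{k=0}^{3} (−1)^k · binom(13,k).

-220

The partial alternating sum Σ_{k=0}^{3} (−1)^k C(13,k) = (−1)^3 C(12,3) = -220.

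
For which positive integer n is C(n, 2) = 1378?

53

n(n−1)/2 = 1378 ⇒ n(n−1) = 2756. Since 53·52 = 2756, n = 53.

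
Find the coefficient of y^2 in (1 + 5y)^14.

The general term is C(14,j)·(1)^j·(5y)^(14-j); the y^2 term has j = 12.
C(14,12) = 91.
Coefficient = C(14,12) · 5^2 = 91 · 25 = 2275.

2275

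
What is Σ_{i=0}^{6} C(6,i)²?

924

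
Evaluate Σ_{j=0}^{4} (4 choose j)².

70

Σ C(4,j)² is the coefficient of x^4 in (1+x)^4(1+x)^4 = (1+x)^8, i.e. C(8,4) = 70.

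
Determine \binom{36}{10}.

254186856

C(36,10) = (36·35·34·33·32·31·30·29·28·27) / 10! = 922393263052800 / 3628800 = 254186856.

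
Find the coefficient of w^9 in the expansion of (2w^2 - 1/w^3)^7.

General term: C(7,j)·(2w^2)^j·(-1/w^3)^(7-j), with w-exponent 2j − 3(7−j) = 5j − 21.
Set 5j − 21 = 9: j = 6.
C(7,6) = 7; 2^6 = 64; (-1)^1 = -1.
Coefficient = 7 · 64 · (-1) = -448.

-448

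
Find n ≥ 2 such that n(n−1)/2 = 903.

n(n−1)/2 = 903 ⇒ n(n−1) = 1806. Since 43·42 = 1806, n = 43.

43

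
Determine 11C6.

462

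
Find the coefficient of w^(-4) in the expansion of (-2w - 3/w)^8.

81648

General term: C(8,j)·(-2w)^j·(-3/w)^(8-j), with w-exponent 1j − 1(8−j) = 2j − 8.
Set 2j − 8 = -4: j = 2.
C(8,2) = 28; (-2)^2 = 4; (-3)^6 = 729.
Coefficient = 28 · 4 · 729 = 81648.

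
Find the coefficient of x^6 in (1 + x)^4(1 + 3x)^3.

135

Coefficient of x^6 = Σ_{j} C(4,j)·1^j·C(3,6-j)·3^(6-j) for j from 3 to 4.
= 108 + 27 = 135.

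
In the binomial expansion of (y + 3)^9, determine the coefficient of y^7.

324

The general term is C(9,j)·(y)^j·(3)^(9-j); the y^7 term has j = 7.
C(9,7) = 36.
Coefficient = C(9,7) · 3^2 = 36 · 9 = 324.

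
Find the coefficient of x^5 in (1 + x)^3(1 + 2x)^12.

Coefficient of x^5 = Σ_{j} C(3,j)·1^j·C(12,5-j)·2^(5-j) for j from 0 to 3.
= 25344 + 23760 + 5280 + 264 = 54648.

54648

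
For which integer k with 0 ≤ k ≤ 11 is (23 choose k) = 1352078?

11

C(23,k) increases on 0 ≤ k ≤ 11. C(23,10) = 1144066 and C(23,11) = 1352078, so k = 11.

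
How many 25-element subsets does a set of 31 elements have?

736281

C(31,25) = C(31,6) by symmetry.
C(31,6) = (31·30·29·28·27·26) / 6! = 530122320 / 720 = 736281.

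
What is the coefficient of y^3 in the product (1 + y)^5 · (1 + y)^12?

680

(1 + y)^5(1 + y)^12 = (1 + y)^17, so the coefficient of y^3 is C(17,3)·1^3 = 680·1 = 680.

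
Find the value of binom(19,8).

C(19,8) = (19·18·17·16·15·14·13·12) / 8! = 3047466240 / 40320 = 75582.

75582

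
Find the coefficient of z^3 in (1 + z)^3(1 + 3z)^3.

136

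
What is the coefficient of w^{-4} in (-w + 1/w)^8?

28

General term: C(8,j)·(-w)^j·(1/w)^(8-j), with w-exponent 1j − 1(8−j) = 2j − 8.
Set 2j − 8 = -4: j = 2.
C(8,2) = 28; (-1)^2 = 1; 1^6 = 1.
Coefficient = 28 · 1 · 1 = 28.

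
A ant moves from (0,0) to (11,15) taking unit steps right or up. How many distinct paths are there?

7726160

Each path is a sequence of 26 steps with 11 rights: C(26,11) = 7726160.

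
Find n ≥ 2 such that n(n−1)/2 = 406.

29

n(n−1)/2 = 406 ⇒ n(n−1) = 812. Since 29·28 = 812, n = 29.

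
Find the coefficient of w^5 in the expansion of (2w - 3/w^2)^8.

General term: C(8,j)·(2w)^j·(-3/w^2)^(8-j), with w-exponent 1j − 2(8−j) = 3j − 16.
Set 3j − 16 = 5: j = 7.
C(8,7) = 8; 2^7 = 128; (-3)^1 = -3.
Coefficient = 8 · 128 · (-3) = -3072.

-3072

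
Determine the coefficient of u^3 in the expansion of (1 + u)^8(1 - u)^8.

Coefficient of u^3 = Σ_{j} C(8,j)·1^j·C(8,3-j)·(-1)^(3-j) for j from 0 to 3.
= (-56) + 224 + (-224) + 56 = 0.

0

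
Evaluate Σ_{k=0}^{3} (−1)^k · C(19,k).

-816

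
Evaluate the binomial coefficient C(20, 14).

C(20,14) = C(20,6) by symmetry.
C(20,6) = (20·19·18·17·16·15) / 6! = 27907200 / 720 = 38760.

38760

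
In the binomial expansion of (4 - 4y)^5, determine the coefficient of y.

The general term is C(5,j)·(4)^j·(-4y)^(5-j); the y^1 term has j = 4.
C(5,4) = 5.
Coefficient = C(5,4) · 4^4 · (-4)^1 = 5 · 256 · (-4) = -5120.

-5120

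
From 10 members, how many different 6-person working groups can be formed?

210

This is C(10,6) = 210.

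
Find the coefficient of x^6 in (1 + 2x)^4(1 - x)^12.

Coefficient of x^6 = Σ_{j} C(4,j)·2^j·C(12,6-j)·(-1)^(6-j) for j from 0 to 4.
= 924 + (-6336) + 11880 + (-7040) + 1056 = 484.

484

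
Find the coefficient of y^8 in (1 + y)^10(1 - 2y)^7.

Coefficient of y^8 = Σ_{j} C(10,j)·1^j·C(7,8-j)·(-2)^(8-j) for j from 1 to 8.
= (-1280) + 20160 + (-80640) + 117600 + (-70560) + 17640 + (-1680) + 45 = 1285.

1285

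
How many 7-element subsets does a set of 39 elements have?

15380937

C(39,7) = (39·38·37·36·35·34·33) / 7! = 77519922480 / 5040 = 15380937.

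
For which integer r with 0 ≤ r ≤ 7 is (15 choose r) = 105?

C(15,r) increases on 0 ≤ r ≤ 7. C(15,1) = 15 and C(15,2) = 105, so r = 2.

2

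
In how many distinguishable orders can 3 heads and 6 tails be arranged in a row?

84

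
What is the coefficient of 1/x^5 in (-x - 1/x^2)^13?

General term: C(13,j)·(-x)^j·(-1/x^2)^(13-j), with x-exponent 1j − 2(13−j) = 3j − 26.
Set 3j − 26 = -5: j = 7.
C(13,7) = 1716; (-1)^7 = -1; (-1)^6 = 1.
Coefficient = 1716 · (-1) · 1 = -1716.

-1716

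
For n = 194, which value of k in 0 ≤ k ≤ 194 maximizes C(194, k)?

97

C(194,k) is maximized at k = 194/2 = 97.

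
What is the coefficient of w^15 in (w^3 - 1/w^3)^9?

36

General term: C(9,j)·(w^3)^j·(-1/w^3)^(9-j), with w-exponent 3j − 3(9−j) = 6j − 27.
Set 6j − 27 = 15: j = 7.
C(9,7) = 36; 1^7 = 1; (-1)^2 = 1.
Coefficient = 36 · 1 · 1 = 36.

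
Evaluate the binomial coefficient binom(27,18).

4686825

C(27,18) = C(27,9) by symmetry.
C(27,9) = (27·26·25·24·23·22·21·20·19) / 9! = 1700755056000 / 362880 = 4686825.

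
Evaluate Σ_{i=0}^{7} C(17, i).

1 + 17 + 136 + 680 + 2380 + 6188 + 12376 + 19448 = 41226.

41226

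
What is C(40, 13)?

12033222880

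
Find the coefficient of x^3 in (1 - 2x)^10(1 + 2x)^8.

Coefficient of x^3 = Σ_{j} C(10,j)·(-2)^j·C(8,3-j)·2^(3-j) for j from 0 to 3.
= 448 + (-2240) + 2880 + (-960) = 128.

128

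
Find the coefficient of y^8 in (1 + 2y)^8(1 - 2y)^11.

-25088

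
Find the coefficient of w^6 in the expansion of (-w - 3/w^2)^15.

General term: C(15,j)·(-w)^j·(-3/w^2)^(15-j), with w-exponent 1j − 2(15−j) = 3j − 30.
Set 3j − 30 = 6: j = 12.
C(15,12) = 455; (-1)^12 = 1; (-3)^3 = -27.
Coefficient = 455 · 1 · (-27) = -12285.

-12285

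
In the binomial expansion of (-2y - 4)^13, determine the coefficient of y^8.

The general term is C(13,j)·(-2y)^j·(-4)^(13-j); the y^8 term has j = 8.
C(13,8) = 1287.
Coefficient = C(13,8) · (-2)^8 · (-4)^5 = 1287 · 256 · (-1024) = -337379328.

-337379328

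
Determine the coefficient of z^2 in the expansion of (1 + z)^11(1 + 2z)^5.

205

Coefficient of z^2 = Σ_{j} C(11,j)·1^j·C(5,2-j)·2^(2-j) for j from 0 to 2.
= 40 + 110 + 55 = 205.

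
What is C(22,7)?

C(22,7) = (22·21·20·19·18·17·16) / 7! = 859541760 / 5040 = 170544.

170544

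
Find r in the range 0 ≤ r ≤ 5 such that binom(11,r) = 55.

C(11,r) increases on 0 ≤ r ≤ 5. C(11,1) = 11 and C(11,2) = 55, so r = 2.

2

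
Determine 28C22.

376740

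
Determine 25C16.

2042975

C(25,16) = C(25,9) by symmetry.
C(25,9) = (25·24·23·22·21·20·19·18·17) / 9! = 741354768000 / 362880 = 2042975.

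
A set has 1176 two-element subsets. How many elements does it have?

n(n−1)/2 = 1176 ⇒ n(n−1) = 2352. Since 49·48 = 2352, n = 49.

49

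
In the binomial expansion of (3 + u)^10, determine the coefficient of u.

196830

The general term is C(10,j)·(3)^j·(u)^(10-j); the u^1 term has j = 9.
C(10,9) = 10.
Coefficient = C(10,9) · 3^9 = 10 · 19683 = 196830.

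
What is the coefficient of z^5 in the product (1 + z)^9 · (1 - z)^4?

Coefficient of z^5 = Σ_{j} C(9,j)·1^j·C(4,5-j)·(-1)^(5-j) for j from 1 to 5.
= 9 + (-144) + 504 + (-504) + 126 = -9.

-9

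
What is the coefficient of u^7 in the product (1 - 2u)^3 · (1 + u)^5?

Coefficient of u^7 = Σ_{j} C(3,j)·(-2)^j·C(5,7-j)·1^(7-j) for j from 2 to 3.
= 12 + (-40) = -28.

-28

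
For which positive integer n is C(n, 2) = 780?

n(n−1)/2 = 780 ⇒ n(n−1) = 1560. Since 40·39 = 1560, n = 40.

40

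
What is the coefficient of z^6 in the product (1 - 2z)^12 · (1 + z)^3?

5104

Coefficient of z^6 = Σ_{j} C(12,j)·(-2)^j·C(3,6-j)·1^(6-j) for j from 3 to 6.
= (-1760) + 23760 + (-76032) + 59136 = 5104.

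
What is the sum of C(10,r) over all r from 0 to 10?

1024

Setting x = 1 in (1+x)^10 gives Σ C(10,r) = 2^10 = 1024.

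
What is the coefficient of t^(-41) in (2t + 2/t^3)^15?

491520

General term: C(15,j)·(2t)^j·(2/t^3)^(15-j), with t-exponent 1j − 3(15−j) = 4j − 45.
Set 4j − 45 = -41: j = 1.
C(15,1) = 15; 2^1 = 2; 2^14 = 16384.
Coefficient = 15 · 2 · 16384 = 491520.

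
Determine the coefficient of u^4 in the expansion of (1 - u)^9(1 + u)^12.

Coefficient of u^4 = Σ_{j} C(9,j)·(-1)^j·C(12,4-j)·1^(4-j) for j from 0 to 4.
= 495 + (-1980) + 2376 + (-1008) + 126 = 9.

9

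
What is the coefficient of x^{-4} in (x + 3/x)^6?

General term: C(6,j)·(x)^j·(3/x)^(6-j), with x-exponent 1j − 1(6−j) = 2j − 6.
Set 2j − 6 = -4: j = 1.
C(6,1) = 6; 1^1 = 1; 3^5 = 243.
Coefficient = 6 · 1 · 243 = 1458.

1458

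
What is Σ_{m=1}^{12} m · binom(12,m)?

Since m·C(12,m) = 12·C(11,m−1), the sum is 12·2^11 = 12·2048 = 24576.

24576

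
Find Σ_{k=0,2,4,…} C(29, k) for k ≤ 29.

Even-k terms of row 29 sum to 2^28 = 268435456.

268435456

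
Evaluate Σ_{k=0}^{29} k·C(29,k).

7784628224

Differentiating (1+x)^29 and setting x=1: Σ k·C(29,k) = 29·2^28 = 7784628224.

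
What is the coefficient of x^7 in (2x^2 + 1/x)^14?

439296

General term: C(14,j)·(2x^2)^j·(1/x)^(14-j), with x-exponent 2j − 1(14−j) = 3j − 14.
Set 3j − 14 = 7: j = 7.
C(14,7) = 3432; 2^7 = 128; 1^7 = 1.
Coefficient = 3432 · 128 · 1 = 439296.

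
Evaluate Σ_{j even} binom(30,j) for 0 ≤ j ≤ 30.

536870912

Even-j terms of row 30 sum to 2^29 = 536870912.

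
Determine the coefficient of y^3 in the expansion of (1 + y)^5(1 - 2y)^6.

30

Coefficient of y^3 = Σ_{j} C(5,j)·1^j·C(6,3-j)·(-2)^(3-j) for j from 0 to 3.
= (-160) + 300 + (-120) + 10 = 30.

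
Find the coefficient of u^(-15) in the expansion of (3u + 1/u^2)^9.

General term: C(9,j)·(3u)^j·(1/u^2)^(9-j), with u-exponent 1j − 2(9−j) = 3j − 18.
Set 3j − 18 = -15: j = 1.
C(9,1) = 9; 3^1 = 3; 1^8 = 1.
Coefficient = 9 · 3 · 1 = 27.

27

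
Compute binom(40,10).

847660528

C(40,10) = (40·39·38·37·36·35·34·33·32·31) / 10! = 3075990524006400 / 3628800 = 847660528.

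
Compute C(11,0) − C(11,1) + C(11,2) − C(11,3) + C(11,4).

210

The partial alternating sum Σ_{k=0}^{4} (−1)^k C(11,k) = (−1)^4 C(10,4) = 210.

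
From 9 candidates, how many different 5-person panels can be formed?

This is C(9,5) = 126.

126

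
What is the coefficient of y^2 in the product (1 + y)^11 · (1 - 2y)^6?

-17

Coefficient of y^2 = Σ_{j} C(11,j)·1^j·C(6,2-j)·(-2)^(2-j) for j from 0 to 2.
= 60 + (-132) + 55 = -17.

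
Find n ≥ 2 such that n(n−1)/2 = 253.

n(n−1)/2 = 253 ⇒ n(n−1) = 506. Since 23·22 = 506, n = 23.

23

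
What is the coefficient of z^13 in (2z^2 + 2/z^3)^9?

4608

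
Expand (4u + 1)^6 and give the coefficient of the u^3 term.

The general term is C(6,j)·(4u)^j·(1)^(6-j); the u^3 term has j = 3.
C(6,3) = 20.
Coefficient = C(6,3) · 4^3 = 20 · 64 = 1280.

1280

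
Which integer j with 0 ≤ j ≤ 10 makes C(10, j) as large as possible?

5

C(10,j) is maximized at j = 10/2 = 5.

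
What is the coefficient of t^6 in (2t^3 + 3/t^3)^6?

2160

General term: C(6,j)·(2t^3)^j·(3/t^3)^(6-j), with t-exponent 3j − 3(6−j) = 6j − 18.
Set 6j − 18 = 6: j = 4.
C(6,4) = 15; 2^4 = 16; 3^2 = 9.
Coefficient = 15 · 16 · 9 = 2160.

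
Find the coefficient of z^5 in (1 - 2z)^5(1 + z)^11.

210

Coefficient of z^5 = Σ_{j} C(5,j)·(-2)^j·C(11,5-j)·1^(5-j) for j from 0 to 5.
= 462 + (-3300) + 6600 + (-4400) + 880 + (-32) = 210.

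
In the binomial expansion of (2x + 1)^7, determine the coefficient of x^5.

672

The general term is C(7,j)·(2x)^j·(1)^(7-j); the x^5 term has j = 5.
C(7,5) = 21.
Coefficient = C(7,5) · 2^5 = 21 · 32 = 672.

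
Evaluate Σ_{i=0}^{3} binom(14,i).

1 + 14 + 91 + 364 = 470.

470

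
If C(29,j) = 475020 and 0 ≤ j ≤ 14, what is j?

6

C(29,j) increases on 0 ≤ j ≤ 14. C(29,5) = 118755 and C(29,6) = 475020, so j = 6.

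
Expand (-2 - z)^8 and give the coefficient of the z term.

The general term is C(8,j)·(-2)^j·(-z)^(8-j); the z^1 term has j = 7.
C(8,7) = 8.
Coefficient = C(8,7) · (-2)^7 · (-1)^1 = 8 · (-128) · (-1) = 1024.

1024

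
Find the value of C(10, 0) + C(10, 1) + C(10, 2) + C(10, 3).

1 + 10 + 45 + 120 = 176.

176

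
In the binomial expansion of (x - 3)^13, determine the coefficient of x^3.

The general term is C(13,j)·(x)^j·(-3)^(13-j); the x^3 term has j = 3.
C(13,3) = 286.
Coefficient = C(13,3) · (-3)^10 = 286 · 59049 = 16888014.

16888014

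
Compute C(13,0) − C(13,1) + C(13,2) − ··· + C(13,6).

924

The partial alternating sum Σ_{k=0}^{6} (−1)^k C(13,k) = (−1)^6 C(12,6) = 924.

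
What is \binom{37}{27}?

348330136

C(37,27) = C(37,10) by symmetry.
C(37,10) = (37·36·35·34·33·32·31·30·29·28) / 10! = 1264020397516800 / 3628800 = 348330136.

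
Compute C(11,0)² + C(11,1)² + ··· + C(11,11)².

705432

Σ C(11,k)² is the coefficient of x^11 in (1+x)^11(1+x)^11 = (1+x)^22, i.e. C(22,11) = 705432.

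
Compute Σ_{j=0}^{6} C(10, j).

1 + 10 + 45 + 120 + 210 + 252 + 210 = 848.

848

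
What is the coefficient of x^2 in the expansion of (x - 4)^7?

The general term is C(7,j)·(x)^j·(-4)^(7-j); the x^2 term has j = 2.
C(7,2) = 21.
Coefficient = C(7,2) · (-4)^5 = 21 · (-1024) = -21504.

-21504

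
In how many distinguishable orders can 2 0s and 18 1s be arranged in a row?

190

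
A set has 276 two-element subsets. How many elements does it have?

n(n−1)/2 = 276 ⇒ n(n−1) = 552. Since 24·23 = 552, n = 24.

24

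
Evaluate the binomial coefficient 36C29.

C(36,29) = C(36,7) by symmetry.
C(36,7) = (36·35·34·33·32·31·30) / 7! = 42072307200 / 5040 = 8347680.

8347680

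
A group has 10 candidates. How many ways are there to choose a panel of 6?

210

This is C(10,6) = 210.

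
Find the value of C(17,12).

C(17,12) = C(17,5) by symmetry.
C(17,5) = (17·16·15·14·13) / 5! = 742560 / 120 = 6188.

6188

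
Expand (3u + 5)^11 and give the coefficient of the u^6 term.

The general term is C(11,j)·(3u)^j·(5)^(11-j); the u^6 term has j = 6.
C(11,6) = 462.
Coefficient = C(11,6) · 3^6 · 5^5 = 462 · 729 · 3125 = 1052493750.

1052493750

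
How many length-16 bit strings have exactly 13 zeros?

560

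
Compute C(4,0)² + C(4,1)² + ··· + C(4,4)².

By Vandermonde's identity, Σ C(4,r)² = C(8,4) = 70.

70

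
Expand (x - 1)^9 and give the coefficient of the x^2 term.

-36

The general term is C(9,j)·(x)^j·(-1)^(9-j); the x^2 term has j = 2.
C(9,2) = 36.
Coefficient = C(9,2) · (-1)^7 = 36 · (-1) = -36.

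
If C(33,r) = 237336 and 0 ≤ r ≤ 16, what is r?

5

C(33,r) increases on 0 ≤ r ≤ 16. C(33,4) = 40920 and C(33,5) = 237336, so r = 5.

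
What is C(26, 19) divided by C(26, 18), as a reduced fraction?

8/19

C(n,k+1)/C(n,k) = (n−k)/(k+1) = (26−18)/(18+1) = 8/19.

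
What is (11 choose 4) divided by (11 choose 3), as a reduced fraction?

C(n,k+1)/C(n,k) = (n−k)/(k+1) = (11−3)/(3+1) = 8/4 = 2.

2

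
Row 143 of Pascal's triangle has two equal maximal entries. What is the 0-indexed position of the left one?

71

For odd n = 143, C(143,i) peaks at i = (n−1)/2 and (n+1)/2; the lower is 71.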